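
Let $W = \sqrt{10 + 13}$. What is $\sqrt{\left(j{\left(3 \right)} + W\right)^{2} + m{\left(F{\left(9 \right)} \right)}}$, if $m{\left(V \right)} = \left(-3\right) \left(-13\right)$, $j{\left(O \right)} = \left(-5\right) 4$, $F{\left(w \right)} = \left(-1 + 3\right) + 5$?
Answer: $\sqrt{462 - 40 \sqrt{23}} \approx 16.437$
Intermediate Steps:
$F{\left(w \right)} = 7$ ($F{\left(w \right)} = 2 + 5 = 7$)
$j{\left(O \right)} = -20$
$m{\left(V \right)} = 39$
$W = \sqrt{23} \approx 4.7958$
$\sqrt{\left(j{\left(3 \right)} + W\right)^{2} + m{\left(F{\left(9 \right)} \right)}} = \sqrt{\left(-20 + \sqrt{23}\right)^{2} + 39} = \sqrt{39 + \left(-20 + \sqrt{23}\right)^{2}}$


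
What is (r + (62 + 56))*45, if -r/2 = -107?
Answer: 14940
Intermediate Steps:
r = 214 (r = -2*(-107) = 214)
(r + (62 + 56))*45 = (214 + (62 + 56))*45 = (214 + 118)*45 = 332*45 = 14940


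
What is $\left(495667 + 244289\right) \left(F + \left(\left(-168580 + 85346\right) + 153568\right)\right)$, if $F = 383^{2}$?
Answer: $160587470988$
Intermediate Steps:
$F = 146689$
$\left(495667 + 244289\right) \left(F + \left(\left(-168580 + 85346\right) + 153568\right)\right) = \left(495667 + 244289\right) \left(146689 + \left(\left(-168580 + 85346\right) + 153568\right)\right) = 739956 \left(146689 + \left(-83234 + 153568\right)\right) = 739956 \left(146689 + 70334\right) = 739956 \cdot 217023 = 160587470988$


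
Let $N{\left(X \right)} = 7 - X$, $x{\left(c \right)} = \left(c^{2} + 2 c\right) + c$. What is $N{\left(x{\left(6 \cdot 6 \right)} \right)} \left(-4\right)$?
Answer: $5588$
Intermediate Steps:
$x{\left(c \right)} = c^{2} + 3 c$
$N{\left(x{\left(6 \cdot 6 \right)} \right)} \left(-4\right) = \left(7 - 6 \cdot 6 \left(3 + 6 \cdot 6\right)\right) \left(-4\right) = \left(7 - 36 \left(3 + 36\right)\right) \left(-4\right) = \left(7 - 36 \cdot 39\right) \left(-4\right) = \left(7 - 1404\right) \left(-4\right) = \left(-1397\right) \left(-4\right) = 5588$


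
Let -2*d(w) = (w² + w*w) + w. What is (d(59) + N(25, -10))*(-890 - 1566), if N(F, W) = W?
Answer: 8646348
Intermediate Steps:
d(w) = -w² - w/2 (d(w) = -((w² + w*w) + w)/2 = -((w² + w²) + w)/2 = -(2*w² + w)/2 = -(w + 2*w²)/2 = -w² - w/2)
(d(59) + N(25, -10))*(-890 - 1566) = (-1*59*(½ + 59) - 10)*(-890 - 1566) = (-1*59*119/2 - 10)*(-2456) = (-7021/2 - 10)*(-2456) = -7041/2*(-2456) = 8646348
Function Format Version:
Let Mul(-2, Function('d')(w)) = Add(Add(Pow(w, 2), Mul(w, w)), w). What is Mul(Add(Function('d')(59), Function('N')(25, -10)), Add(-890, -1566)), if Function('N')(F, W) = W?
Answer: 8646348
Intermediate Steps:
Function('d')(w) = Add(Mul(-1, Pow(w, 2)), Mul(Rational(-1, 2), w)) (Function('d')(w) = Mul(Rational(-1, 2), Add(Add(Pow(w, 2), Mul(w, w)), w)) = Mul(Rational(-1, 2), Add(Add(Pow(w, 2), Pow(w, 2)), w)) = Mul(Rational(-1, 2), Add(Mul(2, Pow(w, 2)), w)) = Mul(Rational(-1, 2), Add(w, Mul(2, Pow(w, 2)))) = Add(Mul(-1, Pow(w, 2)), Mul(Rational(-1, 2), w)))
Mul(Add(Function('d')(59), Function('N')(25, -10)), Add(-890, -1566)) = Mul(Add(Mul(-1, 59, Add(Rational(1, 2), 59)), -10), Add(-890, -1566)) = Mul(Add(Mul(-1, 59, Rational(119, 2)), -10), -2456) = Mul(Add(Rational(-7021, 2), -10), -2456) = Mul(Rational(-7041, 2), -2456) = 8646348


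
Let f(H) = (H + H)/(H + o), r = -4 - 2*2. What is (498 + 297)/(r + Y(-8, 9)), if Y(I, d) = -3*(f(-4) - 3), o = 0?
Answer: -159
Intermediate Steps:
r = -8 (r = -4 - 4 = -8)
f(H) = 2 (f(H) = (H + H)/(H + 0) = (2*H)/H = 2)
Y(I, d) = 3 (Y(I, d) = -3*(2 - 3) = -3*(-1) = 3)
(498 + 297)/(r + Y(-8, 9)) = (498 + 297)/(-8 + 3) = 795/(-5) = 795*(-⅕) = -159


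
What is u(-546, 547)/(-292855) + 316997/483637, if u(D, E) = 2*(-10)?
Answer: 18568765835/28327102727 ≈ 0.65551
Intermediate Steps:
u(D, E) = -20
u(-546, 547)/(-292855) + 316997/483637 = -20/(-292855) + 316997/483637 = -20*(-1/292855) + 316997*(1/483637) = 4/58571 + 316997/483637 = 18568765835/28327102727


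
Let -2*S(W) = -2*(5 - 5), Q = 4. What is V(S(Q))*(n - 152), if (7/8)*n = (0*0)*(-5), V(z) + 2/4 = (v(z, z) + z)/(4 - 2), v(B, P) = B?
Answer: 76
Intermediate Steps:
S(W) = 0 (S(W) = -(-1)*(5 - 5) = -(-1)*0 = -1/2*0 = 0)
V(z) = -1/2 + z (V(z) = -1/2 + (z + z)/(4 - 2) = -1/2 + (2*z)/2 = -1/2 + (2*z)*(1/2) = -1/2 + z)
n = 0 (n = 8*((0*0)*(-5))/7 = 8*(0*(-5))/7 = (8/7)*0 = 0)
V(S(Q))*(n - 152) = (-1/2 + 0)*(0 - 152) = -1/2*(-152) = 76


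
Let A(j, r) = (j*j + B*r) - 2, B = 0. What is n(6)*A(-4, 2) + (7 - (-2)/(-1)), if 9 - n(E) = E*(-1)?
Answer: 215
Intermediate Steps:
A(j, r) = -2 + j² (A(j, r) = (j*j + 0*r) - 2 = (j² + 0) - 2 = j² - 2 = -2 + j²)
n(E) = 9 + E (n(E) = 9 - E*(-1) = 9 - (-1)*E = 9 + E)
n(6)*A(-4, 2) + (7 - (-2)/(-1)) = (9 + 6)*(-2 + (-4)²) + (7 - (-2)/(-1)) = 15*(-2 + 16) + (7 - (-2)*(-1)) = 15*14 + (7 - 1*2) = 210 + (7 - 2) = 210 + 5 = 215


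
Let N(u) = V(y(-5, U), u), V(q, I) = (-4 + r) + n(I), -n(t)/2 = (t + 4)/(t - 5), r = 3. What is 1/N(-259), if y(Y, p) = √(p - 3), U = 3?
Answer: -44/129 ≈ -0.34109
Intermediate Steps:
n(t) = -2*(4 + t)/(-5 + t) (n(t) = -2*(t + 4)/(t - 5) = -2*(4 + t)/(-5 + t))
y(Y, p) = √(-3 + p)
V(q, I) = -1 + 2*(-4 - I)/(-5 + I) (V(q, I) = (-4 + 3) + 2*(-4 - I)/(-5 + I) = -1 + 2*(-4 - I)/(-5 + I))
N(u) = 3*(-1 - u)/(-5 + u)
1/N(-259) = 1/(3*(-1 - 1*(-259))/(-5 - 259)) = 1/(3*(-1 + 259)/(-264)) = 1/(3*(-1/264)*258) = 1/(-129/44) = -44/129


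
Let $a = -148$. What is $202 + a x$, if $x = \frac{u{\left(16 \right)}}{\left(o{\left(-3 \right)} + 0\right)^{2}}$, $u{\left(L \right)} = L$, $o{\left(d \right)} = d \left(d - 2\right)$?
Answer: $\frac{43082}{225} \approx 191.48$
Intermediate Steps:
$o{\left(d \right)} = d \left(-2 + d\right)$
$x = \frac{16}{225}$ ($x = \frac{16}{\left(- 3 \left(-2 - 3\right) + 0\right)^{2}} = \frac{16}{\left(\left(-3\right) \left(-5\right) + 0\right)^{2}} = \frac{16}{\left(15 + 0\right)^{2}} = \frac{16}{15^{2}} = \frac{16}{225} \approx 0.071111$)
$202 + a x = 202 - \frac{2368}{225} = \frac{43082}{225}$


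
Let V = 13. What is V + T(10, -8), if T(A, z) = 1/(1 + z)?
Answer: 90/7 ≈ 12.857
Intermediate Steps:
V + T(10, -8) = 13 + 1/(1 - 8) = 13 + 1/(-7) = 13 - ⅐ = 90/7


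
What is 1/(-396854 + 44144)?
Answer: -1/352710 ≈ -2.8352e-6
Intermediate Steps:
1/(-396854 + 44144) = 1/(-352710) = -1/352710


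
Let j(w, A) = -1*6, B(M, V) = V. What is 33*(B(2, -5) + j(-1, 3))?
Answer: -363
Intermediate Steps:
j(w, A) = -6
33*(B(2, -5) + j(-1, 3)) = 33*(-5 - 6) = 33*(-11) = -363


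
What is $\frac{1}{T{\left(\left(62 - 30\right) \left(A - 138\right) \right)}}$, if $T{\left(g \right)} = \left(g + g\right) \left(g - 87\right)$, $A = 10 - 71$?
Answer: $\frac{1}{82210880} \approx 1.2164 \cdot 10^{-8}$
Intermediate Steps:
$A = -61$ ($A = 10 - 71 = -61$)
$T{\left(g \right)} = 2 g \left(-87 + g\right)$
$\frac{1}{T{\left(\left(62 - 30\right) \left(A - 138\right) \right)}} = \frac{1}{2 \left(62 - 30\right) \left(-61 - 138\right) \left(-87 + \left(62 - 30\right) \left(-61 - 138\right)\right)} = \frac{1}{2 \cdot 32 \left(-199\right) \left(-87 + 32 \left(-199\right)\right)} = \frac{1}{2 \left(-6368\right) \left(-87 - 6368\right)} = \frac{1}{2 \left(-6368\right) \left(-6455\right)} = \frac{1}{82210880}$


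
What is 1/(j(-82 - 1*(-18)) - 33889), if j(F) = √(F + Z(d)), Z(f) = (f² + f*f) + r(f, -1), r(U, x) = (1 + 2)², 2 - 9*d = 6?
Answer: -2745009/93025614424 - 9*I*√4423/93025614424 ≈ -2.9508e-5 - 6.4343e-9*I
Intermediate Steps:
d = -4/9 (d = 2/9 - ⅑*6 = 2/9 - ⅔ = -4/9 ≈ -0.44444)
r(U, x) = 9 (r(U, x) = 3² = 9)
Z(f) = 9 + 2*f² (Z(f) = (f² + f*f) + 9 = (f² + f²) + 9 = 2*f² + 9 = 9 + 2*f²)
j(F) = √(761/81 + F) (j(F) = √(F + (9 + 2*(-4/9)²)) = √(F + (9 + 2*(16/81))) = √(F + (9 + 32/81)) = √(F + 761/81) = √(761/81 + F))
1/(j(-82 - 1*(-18)) - 33889) = 1/(√(761 + 81*(-82 - 1*(-18)))/9 - 33889) = 1/(√(761 + 81*(-82 + 18))/9 - 33889) = 1/(√(761 + 81*(-64))/9 - 33889) = 1/(√(761 - 5184)/9 - 33889) = 1/(√(-4423)/9 - 33889) = 1/((I*√4423)/9 - 33889) = 1/(I*√4423/9 - 33889) = 1/(-33889 + I*√4423/9)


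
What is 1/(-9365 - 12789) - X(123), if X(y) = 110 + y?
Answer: -5161883/22154 ≈ -233.00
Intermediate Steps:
1/(-9365 - 12789) - X(123) = 1/(-9365 - 12789) - (110 + 123) = 1/(-22154) - 1*233 = -1/22154 - 233 = -5161883/22154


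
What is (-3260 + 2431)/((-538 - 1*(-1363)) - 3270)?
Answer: 829/2445 ≈ 0.33906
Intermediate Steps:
(-3260 + 2431)/((-538 - 1*(-1363)) - 3270) = -829/((-538 + 1363) - 3270) = -829/(825 - 3270) = -829/(-2445) = -829*(-1/2445) = 829/2445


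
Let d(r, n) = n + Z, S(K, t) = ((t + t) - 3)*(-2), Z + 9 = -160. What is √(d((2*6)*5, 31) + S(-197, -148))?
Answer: 2*√115 ≈ 21.448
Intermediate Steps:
Z = -169 (Z = -9 - 160 = -169)
S(K, t) = 6 - 4*t (S(K, t) = (2*t - 3)*(-2) = (-3 + 2*t)*(-2) = 6 - 4*t)
d(r, n) = -169 + n (d(r, n) = n - 169 = -169 + n)
√(d((2*6)*5, 31) + S(-197, -148)) = √((-169 + 31) + (6 - 4*(-148))) = √(-138 + (6 + 592)) = √(-138 + 598) = √460 = 2*√115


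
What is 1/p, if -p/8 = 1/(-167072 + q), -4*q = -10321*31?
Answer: 348337/32 ≈ 10886.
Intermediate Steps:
q = 319951/4 (q = -(-10321)*31/4 = -1/4*(-319951) = 319951/4 ≈ 79988.)
p = 32/348337 (p = -8/(-167072 + 319951/4) = -8/(-348337/4) = -8*(-4/348337) = 32/348337 ≈ 9.1865e-5)
1/p = 1/(32/348337) = 348337/32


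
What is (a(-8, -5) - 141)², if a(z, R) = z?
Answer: 22201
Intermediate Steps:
(a(-8, -5) - 141)² = (-8 - 141)² = (-149)² = 22201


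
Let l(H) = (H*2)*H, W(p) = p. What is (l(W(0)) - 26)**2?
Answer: 676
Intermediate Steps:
l(H) = 2*H**2 (l(H) = (2*H)*H = 2*H**2)
(l(W(0)) - 26)**2 = (2*0**2 - 26)**2 = (2*0 - 26)**2 = (0 - 26)**2 = (-26)**2 = 676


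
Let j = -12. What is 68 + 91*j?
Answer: -1024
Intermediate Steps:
68 + 91*j = 68 + 91*(-12) = 68 - 1092 = -1024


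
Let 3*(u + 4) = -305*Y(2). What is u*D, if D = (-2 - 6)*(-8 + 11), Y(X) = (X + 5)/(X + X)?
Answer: 4366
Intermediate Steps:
Y(X) = (5 + X)/(2*X) (Y(X) = (5 + X)/((2*X)) = (5 + X)*(1/(2*X)) = (5 + X)/(2*X))
u = -2183/12 (u = -4 + (-305*(5 + 2)/(2*2))/3 = -4 + (-305*7/(2*2))/3 = -4 + (-305*7/4)/3 = -4 + (1/3)*(-2135/4) = -4 - 2135/12 = -2183/12 ≈ -181.92)
D = -24 (D = -8*3 = -24)
u*D = -2183/12*(-24) = 4366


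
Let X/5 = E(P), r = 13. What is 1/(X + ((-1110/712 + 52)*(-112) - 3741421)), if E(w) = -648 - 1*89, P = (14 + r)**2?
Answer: -89/333817230 ≈ -2.6661e-7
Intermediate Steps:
P = 729 (P = (14 + 13)**2 = 27**2 = 729)
E(w) = -737 (E(w) = -648 - 89 = -737)
X = -3685 (X = 5*(-737) = -3685)
1/(X + ((-1110/712 + 52)*(-112) - 3741421)) = 1/(-3685 + ((-1110/712 + 52)*(-112) - 3741421)) = 1/(-3685 + ((-1110*1/712 + 52)*(-112) - 3741421)) = 1/(-3685 + ((-555/356 + 52)*(-112) - 3741421)) = 1/(-3685 + ((17957/356)*(-112) - 3741421)) = 1/(-3685 + (-502796/89 - 3741421)) = 1/(-3685 - 333489265/89) = 1/(-333817230/89) = -89/333817230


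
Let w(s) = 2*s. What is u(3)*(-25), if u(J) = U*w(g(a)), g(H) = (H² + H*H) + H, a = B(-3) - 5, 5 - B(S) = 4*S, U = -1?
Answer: 15000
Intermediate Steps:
B(S) = 5 - 4*S
a = 12 (a = (5 - 4*(-3)) - 5 = (5 + 12) - 5 = 17 - 5 = 12)
g(H) = H + 2*H² (g(H) = (H² + H²) + H = 2*H² + H = H + 2*H²)
u(J) = -600 (u(J) = -2*12*(1 + 2*12) = -2*12*(1 + 24) = -2*12*25 = -2*300 = -1*600 = -600)
u(3)*(-25) = -600*(-25) = 15000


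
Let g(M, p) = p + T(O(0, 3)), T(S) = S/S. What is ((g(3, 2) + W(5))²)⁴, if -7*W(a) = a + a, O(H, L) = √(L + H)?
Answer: 214358881/5764801 ≈ 37.184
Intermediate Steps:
O(H, L) = √(H + L)
W(a) = -2*a/7 (W(a) = -(a + a)/7 = -2*a/7)
T(S) = 1
g(M, p) = 1 + p (g(M, p) = p + 1 = 1 + p)
((g(3, 2) + W(5))²)⁴ = (((1 + 2) - 2/7*5)²)⁴ = ((3 - 10/7)²)⁴ = ((11/7)²)⁴ = (121/49)⁴ = 214358881/5764801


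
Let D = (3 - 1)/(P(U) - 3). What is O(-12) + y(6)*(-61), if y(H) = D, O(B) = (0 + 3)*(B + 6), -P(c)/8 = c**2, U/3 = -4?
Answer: -20668/1155 ≈ -17.894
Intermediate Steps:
U = -12 (U = 3*(-4) = -12)
P(c) = -8*c**2
O(B) = 18 + 3*B (O(B) = 3*(6 + B) = 18 + 3*B)
D = -2/1155 (D = (3 - 1)/(-8*(-12)**2 - 3) = 2/(-8*144 - 3) = 2/(-1152 - 3) = 2/(-1155) = 2*(-1/1155) = -2/1155 ≈ -0.0017316)
y(H) = -2/1155
O(-12) + y(6)*(-61) = (18 + 3*(-12)) - 2/1155*(-61) = (18 - 36) + 122/1155 = -18 + 122/1155 = -20668/1155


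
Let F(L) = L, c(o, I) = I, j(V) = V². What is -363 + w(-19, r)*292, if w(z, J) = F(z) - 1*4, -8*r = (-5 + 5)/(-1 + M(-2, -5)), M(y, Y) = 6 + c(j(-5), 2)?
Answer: -7079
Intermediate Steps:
M(y, Y) = 8 (M(y, Y) = 6 + 2 = 8)
r = 0 (r = -(-5 + 5)/(8*(-1 + 8)) = -0/7 = -⅛*0 = 0)
w(z, J) = -4 + z (w(z, J) = z - 1*4 = z - 4 = -4 + z)
-363 + w(-19, r)*292 = -363 + (-4 - 19)*292 = -363 - 23*292 = -363 - 6716 = -7079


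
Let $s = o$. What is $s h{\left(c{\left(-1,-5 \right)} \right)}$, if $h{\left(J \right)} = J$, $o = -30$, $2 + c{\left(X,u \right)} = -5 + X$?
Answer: $240$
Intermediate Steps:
$c{\left(X,u \right)} = -7 + X$ ($c{\left(X,u \right)} = -2 + \left(-5 + X\right) = -7 + X$)
$s = -30$
$s h{\left(c{\left(-1,-5 \right)} \right)} = - 30 \left(-7 - 1\right) = \left(-30\right) \left(-8\right) = 240$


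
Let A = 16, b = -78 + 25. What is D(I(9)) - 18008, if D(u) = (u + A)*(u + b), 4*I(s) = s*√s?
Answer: -304963/16 ≈ -19060.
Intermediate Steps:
b = -53
I(s) = s^(3/2)/4 (I(s) = (s*√s)/4 = s^(3/2)/4)
D(u) = (-53 + u)*(16 + u) (D(u) = (u + 16)*(u - 53) = (16 + u)*(-53 + u) = (-53 + u)*(16 + u))
D(I(9)) - 18008 = (-848 + (9^(3/2)/4)² - 37*9^(3/2)/4) - 18008 = (-848 + ((¼)*27)² - 37*27/4) - 18008 = (-848 + (27/4)² - 37*27/4) - 18008 = (-848 + 729/16 - 999/4) - 18008 = -16835/16 - 18008 = -304963/16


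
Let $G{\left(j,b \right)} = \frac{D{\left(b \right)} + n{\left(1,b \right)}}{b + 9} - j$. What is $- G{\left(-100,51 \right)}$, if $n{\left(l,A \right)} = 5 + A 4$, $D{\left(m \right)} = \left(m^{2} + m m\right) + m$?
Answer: $- \frac{5731}{30} \approx -191.03$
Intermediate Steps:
$D{\left(m \right)} = m + 2 m^{2}$ ($D{\left(m \right)} = \left(m^{2} + m^{2}\right) + m = 2 m^{2} + m = m + 2 m^{2}$)
$n{\left(l,A \right)} = 5 + 4 A$
$G{\left(j,b \right)} = - j + \frac{5 + 4 b + b \left(1 + 2 b\right)}{9 + b}$ ($G{\left(j,b \right)} = \frac{b \left(1 + 2 b\right) + \left(5 + 4 b\right)}{b + 9} - j = \frac{5 + 4 b + b \left(1 + 2 b\right)}{9 + b} - j = - j + \frac{5 + 4 b + b \left(1 + 2 b\right)}{9 + b}$)
$- G{\left(-100,51 \right)} = - \frac{5 - -900 + 2 \cdot 51^{2} + 5 \cdot 51 - 51 \left(-100\right)}{9 + 51} = - \frac{5 + 900 + 2 \cdot 2601 + 255 + 5100}{60} = - \frac{5 + 900 + 5202 + 255 + 5100}{60} = - \frac{11462}{60} = \left(-1\right) \frac{5731}{30} = - \frac{5731}{30}$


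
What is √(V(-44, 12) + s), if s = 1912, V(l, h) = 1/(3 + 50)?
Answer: √5370861/53 ≈ 43.727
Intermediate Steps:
V(l, h) = 1/53
√(V(-44, 12) + s) = √(1/53 + 1912) = √(101337/53) = √5370861/53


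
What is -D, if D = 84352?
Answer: -84352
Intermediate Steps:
-D = -1*84352 = -84352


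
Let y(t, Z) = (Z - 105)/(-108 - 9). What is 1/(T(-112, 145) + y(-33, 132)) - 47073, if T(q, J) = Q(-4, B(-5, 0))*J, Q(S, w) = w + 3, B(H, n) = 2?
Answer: -443521793/9422 ≈ -47073.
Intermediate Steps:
y(t, Z) = 35/39 - Z/117 (y(t, Z) = (-105 + Z)/(-117) = (-105 + Z)*(-1/117) = 35/39 - Z/117)
Q(S, w) = 3 + w
T(q, J) = 5*J (T(q, J) = (3 + 2)*J = 5*J)
1/(T(-112, 145) + y(-33, 132)) - 47073 = 1/(5*145 + (35/39 - 1/117*132)) - 47073 = 1/(725 + (35/39 - 44/39)) - 47073 = 1/(725 - 3/13) - 47073 = 1/(9422/13) - 47073 = 13/9422 - 47073 = -443521793/9422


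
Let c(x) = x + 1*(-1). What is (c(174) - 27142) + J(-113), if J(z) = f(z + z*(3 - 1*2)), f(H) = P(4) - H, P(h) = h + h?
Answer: -26735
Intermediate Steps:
P(h) = 2*h
c(x) = -1 + x (c(x) = x - 1 = -1 + x)
f(H) = 8 - H (f(H) = 2*4 - H = 8 - H)
J(z) = 8 - 2*z (J(z) = 8 - (z + z*(3 - 1*2)) = 8 - (z + z*(3 - 2)) = 8 - (z + z*1) = 8 - (z + z) = 8 - 2*z)
(c(174) - 27142) + J(-113) = ((-1 + 174) - 27142) + (8 - 2*(-113)) = (173 - 27142) + (8 + 226) = -26969 + 234 = -26735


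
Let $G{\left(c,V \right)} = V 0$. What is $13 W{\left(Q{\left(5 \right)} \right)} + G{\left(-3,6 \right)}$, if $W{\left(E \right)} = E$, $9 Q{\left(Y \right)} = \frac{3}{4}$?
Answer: $\frac{13}{12} \approx 1.0833$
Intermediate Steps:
$G{\left(c,V \right)} = 0$
$Q{\left(Y \right)} = \frac{1}{12}$ ($Q{\left(Y \right)} = \frac{3 \cdot \frac{1}{4}}{9} = \frac{1}{9} \cdot \frac{3}{4} = \frac{1}{12}$)
$13 W{\left(Q{\left(5 \right)} \right)} + G{\left(-3,6 \right)} = 13 \cdot \frac{1}{12} + 0 = \frac{13}{12} + 0 = \frac{13}{12}$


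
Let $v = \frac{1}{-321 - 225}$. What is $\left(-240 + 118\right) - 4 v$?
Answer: $- \frac{33304}{273} \approx -121.99$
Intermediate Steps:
$v = - \frac{1}{546}$ ($v = \frac{1}{-546} = - \frac{1}{546} \approx -0.0018315$)
$\left(-240 + 118\right) - 4 v = \left(-240 + 118\right) - - \frac{2}{273} = -122 + \frac{2}{273} = - \frac{33304}{273}$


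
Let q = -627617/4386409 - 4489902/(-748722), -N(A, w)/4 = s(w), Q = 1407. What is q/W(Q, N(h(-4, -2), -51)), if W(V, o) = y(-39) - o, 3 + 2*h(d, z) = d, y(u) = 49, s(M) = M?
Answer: -103358257454/2736834099415 ≈ -0.037766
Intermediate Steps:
h(d, z) = -3/2 + d/2
N(A, w) = -4*w
W(V, o) = 49 - o
q = 3204105981074/547366819883 (q = -627617*1/4386409 - 4489902*(-1/748722) = -627617/4386409 + 748317/124787 = 3204105981074/547366819883 ≈ 5.8537)
q/W(Q, N(h(-4, -2), -51)) = 3204105981074/(547366819883*(49 - (-4)*(-51))) = 3204105981074/(547366819883*(49 - 1*204)) = 3204105981074/(547366819883*(49 - 204)) = (3204105981074/547366819883)/(-155) = (3204105981074/547366819883)*(-1/155) = -103358257454/2736834099415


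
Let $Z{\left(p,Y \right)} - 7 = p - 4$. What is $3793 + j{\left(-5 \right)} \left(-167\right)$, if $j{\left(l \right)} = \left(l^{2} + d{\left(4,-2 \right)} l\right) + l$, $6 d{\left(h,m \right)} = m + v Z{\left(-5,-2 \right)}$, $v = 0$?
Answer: $\frac{524}{3} \approx 174.67$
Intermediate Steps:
$Z{\left(p,Y \right)} = 3 + p$ ($Z{\left(p,Y \right)} = 7 + \left(p - 4\right) = 7 + \left(-4 + p\right) = 3 + p$)
$d{\left(h,m \right)} = \frac{m}{6}$ ($d{\left(h,m \right)} = \frac{m + 0 \left(3 - 5\right)}{6} = \frac{m + 0 \left(-2\right)}{6} = \frac{m + 0}{6} = \frac{m}{6}$)
$j{\left(l \right)} = l^{2} + \frac{2 l}{3}$ ($j{\left(l \right)} = \left(l^{2} + \frac{1}{6} \left(-2\right) l\right) + l = \left(l^{2} - \frac{l}{3}\right) + l = l^{2} + \frac{2 l}{3}$)
$3793 + j{\left(-5 \right)} \left(-167\right) = 3793 + \frac{1}{3} \left(-5\right) \left(2 + 3 \left(-5\right)\right) \left(-167\right) = 3793 + \frac{1}{3} \left(-5\right) \left(2 - 15\right) \left(-167\right) = 3793 + \frac{1}{3} \left(-5\right) \left(-13\right) \left(-167\right) = 3793 + \frac{65}{3} \left(-167\right) = 3793 - \frac{10855}{3} = \frac{524}{3}$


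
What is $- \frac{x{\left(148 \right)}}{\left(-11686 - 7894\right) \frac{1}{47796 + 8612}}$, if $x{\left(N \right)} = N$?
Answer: $\frac{189736}{445} \approx 426.37$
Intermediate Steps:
$- \frac{x{\left(148 \right)}}{\left(-11686 - 7894\right) \frac{1}{47796 + 8612}} = - \frac{148}{\left(-11686 - 7894\right) \frac{1}{47796 + 8612}} = - \frac{148}{\left(-11686 - 7894\right) \frac{1}{56408}} = - \frac{148}{\left(-19580\right) \frac{1}{56408}} = - \frac{148}{- \frac{445}{1282}} = - \frac{148 \left(-1282\right)}{445} = \left(-1\right) \left(- \frac{189736}{445}\right) = \frac{189736}{445}$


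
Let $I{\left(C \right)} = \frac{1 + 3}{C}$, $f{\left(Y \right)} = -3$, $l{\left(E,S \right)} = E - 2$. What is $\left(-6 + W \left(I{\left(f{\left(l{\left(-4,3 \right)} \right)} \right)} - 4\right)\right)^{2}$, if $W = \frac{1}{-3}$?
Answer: $\frac{1444}{81} \approx 17.827$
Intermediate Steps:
$l{\left(E,S \right)} = -2 + E$
$W = - \frac{1}{3} \approx -0.33333$
$I{\left(C \right)} = \frac{4}{C}$
$\left(-6 + W \left(I{\left(f{\left(l{\left(-4,3 \right)} \right)} \right)} - 4\right)\right)^{2} = \left(-6 - \frac{\frac{4}{-3} - 4}{3}\right)^{2} = \left(-6 - \frac{4 \left(- \frac{1}{3}\right) - 4}{3}\right)^{2} = \left(-6 - \frac{- \frac{4}{3} - 4}{3}\right)^{2} = \left(-6 - - \frac{16}{9}\right)^{2} = \left(-6 + \frac{16}{9}\right)^{2} = \left(- \frac{38}{9}\right)^{2} = \frac{1444}{81}$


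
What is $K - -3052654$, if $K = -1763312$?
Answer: $1289342$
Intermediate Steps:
$K - -3052654 = -1763312 - -3052654 = -1763312 + 3052654 = 1289342$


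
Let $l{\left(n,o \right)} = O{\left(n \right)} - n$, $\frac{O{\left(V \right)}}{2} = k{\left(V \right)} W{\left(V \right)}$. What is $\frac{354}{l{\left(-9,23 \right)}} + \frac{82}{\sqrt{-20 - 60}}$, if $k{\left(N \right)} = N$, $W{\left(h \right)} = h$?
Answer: $\frac{118}{57} - \frac{41 i \sqrt{5}}{10} \approx 2.0702 - 9.1679 i$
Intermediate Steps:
$O{\left(V \right)} = 2 V^{2}$ ($O{\left(V \right)} = 2 V V = 2 V^{2}$)
$l{\left(n,o \right)} = - n + 2 n^{2}$ ($l{\left(n,o \right)} = 2 n^{2} - n = - n + 2 n^{2}$)
$\frac{354}{l{\left(-9,23 \right)}} + \frac{82}{\sqrt{-20 - 60}} = \frac{354}{\left(-9\right) \left(-1 + 2 \left(-9\right)\right)} + \frac{82}{\sqrt{-20 - 60}} = \frac{354}{\left(-9\right) \left(-1 - 18\right)} + \frac{82}{\sqrt{-80}} = \frac{354}{\left(-9\right) \left(-19\right)} + \frac{82}{4 i \sqrt{5}} = \frac{354}{171} + 82 \left(- \frac{i \sqrt{5}}{20}\right) = 354 \cdot \frac{1}{171} - \frac{41 i \sqrt{5}}{10} = \frac{118}{57} - \frac{41 i \sqrt{5}}{10}$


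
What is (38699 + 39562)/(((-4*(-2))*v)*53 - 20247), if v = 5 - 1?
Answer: -78261/18551 ≈ -4.2187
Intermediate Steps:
v = 4
(38699 + 39562)/(((-4*(-2))*v)*53 - 20247) = (38699 + 39562)/((-4*(-2)*4)*53 - 20247) = 78261/((8*4)*53 - 20247) = 78261/(32*53 - 20247) = 78261/(1696 - 20247) = 78261/(-18551) = 78261*(-1/18551) = -78261/18551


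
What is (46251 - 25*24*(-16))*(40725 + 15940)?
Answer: 3164796915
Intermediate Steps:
(46251 - 25*24*(-16))*(40725 + 15940) = (46251 - 600*(-16))*56665 = (46251 + 9600)*56665 = 55851*56665 = 3164796915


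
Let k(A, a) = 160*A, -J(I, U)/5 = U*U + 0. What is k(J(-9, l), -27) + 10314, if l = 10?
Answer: -69686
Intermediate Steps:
J(I, U) = -5*U² (J(I, U) = -5*(U*U + 0) = -5*(U² + 0) = -5*U²)
k(J(-9, l), -27) + 10314 = 160*(-5*10²) + 10314 = 160*(-5*100) + 10314 = 160*(-500) + 10314 = -80000 + 10314 = -69686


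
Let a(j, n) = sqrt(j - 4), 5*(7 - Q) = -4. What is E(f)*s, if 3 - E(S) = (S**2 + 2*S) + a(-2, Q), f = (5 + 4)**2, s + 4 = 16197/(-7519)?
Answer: 310954560/7519 + 46273*I*sqrt(6)/7519 ≈ 41356.0 + 15.075*I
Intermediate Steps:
Q = 39/5 (Q = 7 - 1/5*(-4) = 7 + 4/5 = 39/5 ≈ 7.8000)
a(j, n) = sqrt(-4 + j)
s = -46273/7519 (s = -4 + 16197/(-7519) = -4 + 16197*(-1/7519) = -4 - 16197/7519 = -46273/7519 ≈ -6.1541)
f = 81 (f = 9**2 = 81)
E(S) = 3 - S**2 - 2*S - I*sqrt(6) (E(S) = 3 - ((S**2 + 2*S) + sqrt(-4 - 2)) = 3 - ((S**2 + 2*S) + sqrt(-6)) = 3 - ((S**2 + 2*S) + I*sqrt(6)) = 3 - (S**2 + 2*S + I*sqrt(6)) = 3 + (-S**2 - 2*S - I*sqrt(6)) = 3 - S**2 - 2*S - I*sqrt(6))
E(f)*s = (3 - 1*81**2 - 2*81 - I*sqrt(6))*(-46273/7519) = (3 - 1*6561 - 162 - I*sqrt(6))*(-46273/7519) = (3 - 6561 - 162 - I*sqrt(6))*(-46273/7519) = (-6720 - I*sqrt(6))*(-46273/7519) = 310954560/7519 + 46273*I*sqrt(6)/7519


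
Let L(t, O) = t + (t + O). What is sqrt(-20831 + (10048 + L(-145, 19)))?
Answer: I*sqrt(11054) ≈ 105.14*I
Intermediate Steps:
L(t, O) = O + 2*t (L(t, O) = t + (O + t) = O + 2*t)
sqrt(-20831 + (10048 + L(-145, 19))) = sqrt(-20831 + (10048 + (19 + 2*(-145)))) = sqrt(-20831 + (10048 + (19 - 290))) = sqrt(-20831 + (10048 - 271)) = sqrt(-20831 + 9777) = sqrt(-11054) = I*sqrt(11054)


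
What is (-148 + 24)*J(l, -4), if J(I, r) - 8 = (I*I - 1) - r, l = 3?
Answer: -2480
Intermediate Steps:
J(I, r) = 7 + I**2 - r (J(I, r) = 8 + ((I*I - 1) - r) = 8 + ((I**2 - 1) - r) = 8 + ((-1 + I**2) - r) = 8 + (-1 + I**2 - r) = 7 + I**2 - r)
(-148 + 24)*J(l, -4) = (-148 + 24)*(7 + 3**2 - 1*(-4)) = -124*(7 + 9 + 4) = -124*20 = -2480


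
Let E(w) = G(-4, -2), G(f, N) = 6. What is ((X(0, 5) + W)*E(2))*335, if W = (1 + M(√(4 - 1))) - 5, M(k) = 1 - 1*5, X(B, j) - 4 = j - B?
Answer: 2010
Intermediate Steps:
X(B, j) = 4 + j - B (X(B, j) = 4 + (j - B) = 4 + j - B)
M(k) = -4 (M(k) = 1 - 5 = -4)
E(w) = 6
W = -8 (W = (1 - 4) - 5 = -3 - 5 = -8)
((X(0, 5) + W)*E(2))*335 = (((4 + 5 - 1*0) - 8)*6)*335 = (((4 + 5 + 0) - 8)*6)*335 = ((9 - 8)*6)*335 = (1*6)*335 = 6*335 = 2010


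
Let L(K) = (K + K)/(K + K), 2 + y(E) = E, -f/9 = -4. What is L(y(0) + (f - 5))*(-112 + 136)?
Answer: 24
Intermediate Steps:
f = 36 (f = -9*(-4) = 36)
y(E) = -2 + E
L(K) = 1 (L(K) = (2*K)/((2*K)) = (2*K)*(1/(2*K)) = 1)
L(y(0) + (f - 5))*(-112 + 136) = 1*(-112 + 136) = 1*24 = 24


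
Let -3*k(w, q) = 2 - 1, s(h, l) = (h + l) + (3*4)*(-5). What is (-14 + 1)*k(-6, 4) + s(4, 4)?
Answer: -143/3 ≈ -47.667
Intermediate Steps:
s(h, l) = -60 + h + l (s(h, l) = (h + l) + 12*(-5) = (h + l) - 60 = -60 + h + l)
k(w, q) = -⅓ (k(w, q) = -(2 - 1)/3 = -⅓*1 = -⅓)
(-14 + 1)*k(-6, 4) + s(4, 4) = (-14 + 1)*(-⅓) + (-60 + 4 + 4) = -13*(-⅓) - 52 = 13/3 - 52 = -143/3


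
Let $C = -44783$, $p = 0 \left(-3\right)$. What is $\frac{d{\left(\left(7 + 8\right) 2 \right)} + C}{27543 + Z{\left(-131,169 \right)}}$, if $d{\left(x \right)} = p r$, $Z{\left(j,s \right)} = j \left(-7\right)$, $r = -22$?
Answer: $- \frac{44783}{28460} \approx -1.5735$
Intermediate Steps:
$p = 0$
$Z{\left(j,s \right)} = - 7 j$
$d{\left(x \right)} = 0$ ($d{\left(x \right)} = 0 \left(-22\right) = 0$)
$\frac{d{\left(\left(7 + 8\right) 2 \right)} + C}{27543 + Z{\left(-131,169 \right)}} = \frac{0 - 44783}{27543 - -917} = - \frac{44783}{27543 + 917} = - \frac{44783}{28460}$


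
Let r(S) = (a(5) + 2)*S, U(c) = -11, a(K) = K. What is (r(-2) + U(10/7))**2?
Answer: 625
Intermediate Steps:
r(S) = 7*S (r(S) = (5 + 2)*S = 7*S)
(r(-2) + U(10/7))**2 = (7*(-2) - 11)**2 = (-14 - 11)**2 = (-25)**2 = 625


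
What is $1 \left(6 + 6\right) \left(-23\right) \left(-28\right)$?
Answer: $7728$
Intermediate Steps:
$1 \left(6 + 6\right) \left(-23\right) \left(-28\right) = 1 \cdot 12 \left(-23\right) \left(-28\right) = 12 \left(-23\right) \left(-28\right) = \left(-276\right) \left(-28\right) = 7728$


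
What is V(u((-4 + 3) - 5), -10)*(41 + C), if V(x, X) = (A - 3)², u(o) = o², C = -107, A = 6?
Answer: -594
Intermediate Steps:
V(x, X) = 9 (V(x, X) = (6 - 3)² = 3² = 9)
V(u((-4 + 3) - 5), -10)*(41 + C) = 9*(41 - 107) = 9*(-66) = -594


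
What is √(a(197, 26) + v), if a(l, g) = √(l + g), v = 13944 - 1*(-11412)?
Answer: √(25356 + √223) ≈ 159.28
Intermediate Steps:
v = 25356 (v = 13944 + 11412 = 25356)
a(l, g) = √(g + l)
√(a(197, 26) + v) = √(√(26 + 197) + 25356) = √(√223 + 25356) = √(25356 + √223)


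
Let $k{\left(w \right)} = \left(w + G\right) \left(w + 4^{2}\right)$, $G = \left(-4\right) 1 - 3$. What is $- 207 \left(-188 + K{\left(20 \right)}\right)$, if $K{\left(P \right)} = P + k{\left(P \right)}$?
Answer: $-62100$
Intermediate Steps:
$G = -7$ ($G = -4 - 3 = -7$)
$k{\left(w \right)} = \left(-7 + w\right) \left(16 + w\right)$ ($k{\left(w \right)} = \left(w - 7\right) \left(w + 4^{2}\right) = \left(-7 + w\right) \left(w + 16\right) = \left(-7 + w\right) \left(16 + w\right)$)
$K{\left(P \right)} = -112 + P^{2} + 10 P$ ($K{\left(P \right)} = P + \left(-112 + P^{2} + 9 P\right) = -112 + P^{2} + 10 P$)
$- 207 \left(-188 + K{\left(20 \right)}\right) = - 207 \left(-188 + \left(-112 + 20^{2} + 10 \cdot 20\right)\right) = - 207 \left(-188 + \left(-112 + 400 + 200\right)\right) = - 207 \left(-188 + 488\right) = \left(-207\right) 300 = -62100$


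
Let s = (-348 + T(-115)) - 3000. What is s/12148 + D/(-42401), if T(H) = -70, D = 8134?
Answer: -121869225/257543674 ≈ -0.47320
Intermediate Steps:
s = -3418 (s = (-348 - 70) - 3000 = -418 - 3000 = -3418)
s/12148 + D/(-42401) = -3418/12148 + 8134/(-42401) = -3418*1/12148 + 8134*(-1/42401) = -1709/6074 - 8134/42401 = -121869225/257543674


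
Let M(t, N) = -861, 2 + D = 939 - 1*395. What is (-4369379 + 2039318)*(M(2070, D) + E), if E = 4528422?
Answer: -10549493311221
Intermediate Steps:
D = 542 (D = -2 + (939 - 1*395) = -2 + (939 - 395) = -2 + 544 = 542)
(-4369379 + 2039318)*(M(2070, D) + E) = (-4369379 + 2039318)*(-861 + 4528422) = -2330061*4527561 = -10549493311221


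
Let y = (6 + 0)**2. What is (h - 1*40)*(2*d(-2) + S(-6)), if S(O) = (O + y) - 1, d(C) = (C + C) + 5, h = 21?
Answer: -589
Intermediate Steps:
d(C) = 5 + 2*C (d(C) = 2*C + 5 = 5 + 2*C)
y = 36 (y = 6**2 = 36)
S(O) = 35 + O (S(O) = (O + 36) - 1 = (36 + O) - 1 = 35 + O)
(h - 1*40)*(2*d(-2) + S(-6)) = (21 - 1*40)*(2*(5 + 2*(-2)) + (35 - 6)) = (21 - 40)*(2*(5 - 4) + 29) = -19*(2*1 + 29) = -19*(2 + 29) = -19*31 = -589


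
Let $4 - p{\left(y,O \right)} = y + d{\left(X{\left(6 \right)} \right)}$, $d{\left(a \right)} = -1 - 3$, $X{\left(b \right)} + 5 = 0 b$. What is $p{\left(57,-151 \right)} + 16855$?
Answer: $16806$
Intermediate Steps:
$X{\left(b \right)} = -5$ ($X{\left(b \right)} = -5 + 0 b = -5 + 0 = -5$)
$d{\left(a \right)} = -4$
$p{\left(y,O \right)} = 8 - y$ ($p{\left(y,O \right)} = 4 - \left(y - 4\right) = 4 - \left(-4 + y\right) = 8 - y$)
$p{\left(57,-151 \right)} + 16855 = \left(8 - 57\right) + 16855 = -49 + 16855 = 16806$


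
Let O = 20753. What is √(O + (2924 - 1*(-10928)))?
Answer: 3*√3845 ≈ 186.02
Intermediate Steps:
√(O + (2924 - 1*(-10928))) = √(20753 + (2924 - 1*(-10928))) = √(20753 + (2924 + 10928)) = √(20753 + 13852) = √34605 = 3*√3845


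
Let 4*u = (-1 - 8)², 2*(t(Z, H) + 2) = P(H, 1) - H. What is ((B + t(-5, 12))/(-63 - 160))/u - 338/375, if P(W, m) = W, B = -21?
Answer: -2023598/2257875 ≈ -0.89624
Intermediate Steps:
t(Z, H) = -2 (t(Z, H) = -2 + (H - H)/2 = -2 + (½)*0 = -2 + 0 = -2)
u = 81/4 (u = (-1 - 8)²/4 = (¼)*(-9)² = (¼)*81 = 81/4 ≈ 20.250)
((B + t(-5, 12))/(-63 - 160))/u - 338/375 = ((-21 - 2)/(-63 - 160))/(81/4) - 338/375 = -23/(-223)*(4/81) - 338*1/375 = -23*(-1/223)*(4/81) - 338/375 = (23/223)*(4/81) - 338/375 = 92/18063 - 338/375 = -2023598/2257875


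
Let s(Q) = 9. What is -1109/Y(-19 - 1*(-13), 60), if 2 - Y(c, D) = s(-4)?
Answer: 1109/7 ≈ 158.43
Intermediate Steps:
Y(c, D) = -7 (Y(c, D) = 2 - 1*9 = 2 - 9 = -7)
-1109/Y(-19 - 1*(-13), 60) = -1109/(-7) = -1109*(-⅐) = 1109/7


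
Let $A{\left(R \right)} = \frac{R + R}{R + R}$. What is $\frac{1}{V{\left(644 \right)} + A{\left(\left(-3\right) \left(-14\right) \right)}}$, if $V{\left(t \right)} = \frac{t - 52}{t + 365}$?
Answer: $\frac{1009}{1601} \approx 0.63023$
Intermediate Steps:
$V{\left(t \right)} = \frac{-52 + t}{365 + t}$
$A{\left(R \right)} = 1$ ($A{\left(R \right)} = \frac{2 R}{2 R} = 2 R \frac{1}{2 R} = 1$)
$\frac{1}{V{\left(644 \right)} + A{\left(\left(-3\right) \left(-14\right) \right)}} = \frac{1}{\frac{-52 + 644}{365 + 644} + 1} = \frac{1}{\frac{1}{1009} \cdot 592 + 1} = \frac{1}{\frac{592}{1009} + 1} = \frac{1}{\frac{1601}{1009}} = \frac{1009}{1601}$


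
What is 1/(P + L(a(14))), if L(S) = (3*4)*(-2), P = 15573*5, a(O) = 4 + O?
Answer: 1/77841 ≈ 1.2847e-5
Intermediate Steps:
P = 77865
L(S) = -24 (L(S) = 12*(-2) = -24)
1/(P + L(a(14))) = 1/(77865 - 24) = 1/77841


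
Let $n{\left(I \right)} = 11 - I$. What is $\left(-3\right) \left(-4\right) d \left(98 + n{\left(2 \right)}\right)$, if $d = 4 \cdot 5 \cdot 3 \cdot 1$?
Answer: $77040$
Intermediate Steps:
$d = 60$ ($d = 20 \cdot 3 = 60$)
$\left(-3\right) \left(-4\right) d \left(98 + n{\left(2 \right)}\right) = \left(-3\right) \left(-4\right) 60 \left(98 + \left(11 - 2\right)\right) = 12 \cdot 60 \left(98 + \left(11 - 2\right)\right) = 720 \left(98 + 9\right) = 720 \cdot 107 = 77040$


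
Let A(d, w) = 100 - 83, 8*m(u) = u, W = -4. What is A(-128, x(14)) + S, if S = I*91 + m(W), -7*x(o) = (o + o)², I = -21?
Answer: -3789/2 ≈ -1894.5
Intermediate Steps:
m(u) = u/8
x(o) = -4*o²/7 (x(o) = -(o + o)²/7 = -4*o²/7)
A(d, w) = 17
S = -3823/2 (S = -21*91 + (⅛)*(-4) = -1911 - ½ = -3823/2 ≈ -1911.5)
A(-128, x(14)) + S = 17 - 3823/2 = -3789/2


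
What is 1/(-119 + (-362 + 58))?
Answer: -1/423 ≈ -0.0023641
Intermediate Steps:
1/(-119 + (-362 + 58)) = 1/(-119 - 304) = 1/(-423) = -1/423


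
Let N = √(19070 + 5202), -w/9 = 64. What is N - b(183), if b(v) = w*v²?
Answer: 19289664 + 4*√1517 ≈ 1.9290e+7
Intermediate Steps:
w = -576 (w = -9*64 = -576)
b(v) = -576*v²
N = 4*√1517 (N = √24272 = 4*√1517 ≈ 155.79)
N - b(183) = 4*√1517 - (-576)*183² = 4*√1517 - (-576)*33489 = 4*√1517 - 1*(-19289664) = 4*√1517 + 19289664 = 19289664 + 4*√1517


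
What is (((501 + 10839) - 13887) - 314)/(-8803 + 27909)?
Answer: -2861/19106 ≈ -0.14974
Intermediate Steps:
(((501 + 10839) - 13887) - 314)/(-8803 + 27909) = ((11340 - 13887) - 314)/19106 = (-2547 - 314)*(1/19106) = -2861*1/19106 = -2861/19106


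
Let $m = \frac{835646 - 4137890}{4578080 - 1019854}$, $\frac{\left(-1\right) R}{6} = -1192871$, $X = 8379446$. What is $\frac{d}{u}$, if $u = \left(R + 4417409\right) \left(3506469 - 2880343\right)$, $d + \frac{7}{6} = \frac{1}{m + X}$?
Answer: $- \frac{52177923473627}{324122432257265552078600280} \approx -1.6098 \cdot 10^{-13}$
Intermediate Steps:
$R = 7157226$ ($R = \left(-6\right) \left(-1192871\right) = 7157226$)
$m = - \frac{1651122}{1779113}$ ($m = - \frac{3302244}{3558226} = \left(-3302244\right) \frac{1}{3558226} = - \frac{1651122}{1779113} \approx -0.92806$)
$d = - \frac{52177923473627}{44723938980828}$ ($d = - \frac{7}{6} + \frac{1}{- \frac{1651122}{1779113} + 8379446} = - \frac{7}{6} + \frac{1}{\frac{14907979660276}{1779113}} = - \frac{7}{6} + \frac{1779113}{14907979660276} = - \frac{52177923473627}{44723938980828} \approx -1.1667$)
$u = 7247179914010$ ($u = \left(7157226 + 4417409\right) \left(3506469 - 2880343\right) = 11574635 \cdot 626126 = 7247179914010$)
$\frac{d}{u} = - \frac{52177923473627}{44723938980828 \cdot 7247179914010} = \left(- \frac{52177923473627}{44723938980828}\right) \frac{1}{7247179914010} = - \frac{52177923473627}{324122432257265552078600280}$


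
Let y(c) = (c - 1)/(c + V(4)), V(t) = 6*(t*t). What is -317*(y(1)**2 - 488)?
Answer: 154696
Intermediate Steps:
V(t) = 6*t**2
y(c) = (-1 + c)/(96 + c) (y(c) = (c - 1)/(c + 6*4**2) = (-1 + c)/(c + 6*16) = (-1 + c)/(c + 96) = (-1 + c)/(96 + c))
-317*(y(1)**2 - 488) = -317*(((-1 + 1)/(96 + 1))**2 - 488) = -317*((0/97)**2 - 488) = -317*(((1/97)*0)**2 - 488) = -317*(0**2 - 488) = -317*(0 - 488) = -317*(-488) = 154696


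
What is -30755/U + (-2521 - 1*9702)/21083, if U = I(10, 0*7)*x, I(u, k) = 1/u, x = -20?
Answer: 648383219/42166 ≈ 15377.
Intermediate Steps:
U = -2 (U = -20/10 = (1/10)*(-20) = -2)
-30755/U + (-2521 - 1*9702)/21083 = -30755/(-2) + (-2521 - 1*9702)/21083 = -30755*(-1/2) + (-2521 - 9702)*(1/21083) = 30755/2 - 12223*1/21083 = 30755/2 - 12223/21083 = 648383219/42166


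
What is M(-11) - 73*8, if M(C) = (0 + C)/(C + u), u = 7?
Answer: -2325/4 ≈ -581.25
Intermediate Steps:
M(C) = C/(7 + C) (M(C) = (0 + C)/(C + 7) = C/(7 + C))
M(-11) - 73*8 = -11/(7 - 11) - 73*8 = -11/(-4) - 584 = -11*(-¼) - 584 = 11/4 - 584 = -2325/4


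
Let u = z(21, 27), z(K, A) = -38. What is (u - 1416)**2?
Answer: 2114116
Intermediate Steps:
u = -38
(u - 1416)**2 = (-38 - 1416)**2 = (-1454)**2 = 2114116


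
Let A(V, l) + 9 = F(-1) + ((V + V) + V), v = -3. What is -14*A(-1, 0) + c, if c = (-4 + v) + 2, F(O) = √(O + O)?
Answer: 163 - 14*I*√2 ≈ 163.0 - 19.799*I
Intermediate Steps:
F(O) = √2*√O (F(O) = √(2*O) = √2*√O)
c = -5 (c = (-4 - 3) + 2 = -7 + 2 = -5)
A(V, l) = -9 + 3*V + I*√2 (A(V, l) = -9 + (√2*√(-1) + ((V + V) + V)) = -9 + (√2*I + (2*V + V)) = -9 + (I*√2 + 3*V) = -9 + (3*V + I*√2) = -9 + 3*V + I*√2)
-14*A(-1, 0) + c = -14*(-9 + 3*(-1) + I*√2) - 5 = -14*(-9 - 3 + I*√2) - 5 = -14*(-12 + I*√2) - 5 = (168 - 14*I*√2) - 5 = 163 - 14*I*√2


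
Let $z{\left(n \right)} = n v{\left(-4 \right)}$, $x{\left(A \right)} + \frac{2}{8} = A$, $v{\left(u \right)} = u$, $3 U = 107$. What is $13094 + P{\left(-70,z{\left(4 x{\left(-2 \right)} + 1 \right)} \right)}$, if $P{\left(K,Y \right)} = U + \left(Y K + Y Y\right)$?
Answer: $\frac{35741}{3} \approx 11914.0$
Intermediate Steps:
$U = \frac{107}{3}$ ($U = \frac{1}{3} \cdot 107 = \frac{107}{3} \approx 35.667$)
$x{\left(A \right)} = - \frac{1}{4} + A$
$z{\left(n \right)} = - 4 n$ ($z{\left(n \right)} = n \left(-4\right) = - 4 n$)
$P{\left(K,Y \right)} = \frac{107}{3} + Y^{2} + K Y$ ($P{\left(K,Y \right)} = \frac{107}{3} + \left(Y K + Y Y\right) = \frac{107}{3} + \left(K Y + Y^{2}\right) = \frac{107}{3} + \left(Y^{2} + K Y\right) = \frac{107}{3} + Y^{2} + K Y$)
$13094 + P{\left(-70,z{\left(4 x{\left(-2 \right)} + 1 \right)} \right)} = 13094 + \left(\frac{107}{3} + \left(- 4 \left(4 \left(- \frac{1}{4} - 2\right) + 1\right)\right)^{2} - 70 \left(- 4 \left(4 \left(- \frac{1}{4} - 2\right) + 1\right)\right)\right) = 13094 + \left(\frac{107}{3} + \left(- 4 \left(4 \left(- \frac{9}{4}\right) + 1\right)\right)^{2} - 70 \left(- 4 \left(4 \left(- \frac{9}{4}\right) + 1\right)\right)\right) = 13094 + \left(\frac{107}{3} + \left(- 4 \left(-9 + 1\right)\right)^{2} - 70 \left(- 4 \left(-9 + 1\right)\right)\right) = 13094 + \left(\frac{107}{3} + \left(\left(-4\right) \left(-8\right)\right)^{2} - 70 \left(\left(-4\right) \left(-8\right)\right)\right) = 13094 + \left(\frac{107}{3} + 32^{2} - 2240\right) = 13094 + \left(\frac{107}{3} + 1024 - 2240\right) = 13094 - \frac{3541}{3} = \frac{35741}{3}$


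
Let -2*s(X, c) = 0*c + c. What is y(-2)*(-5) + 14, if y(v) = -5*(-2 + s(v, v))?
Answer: -11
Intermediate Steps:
s(X, c) = -c/2 (s(X, c) = -(0*c + c)/2 = -(0 + c)/2 = -c/2)
y(v) = 10 + 5*v/2 (y(v) = -5*(-2 - v/2) = 10 + 5*v/2)
y(-2)*(-5) + 14 = (10 + (5/2)*(-2))*(-5) + 14 = (10 - 5)*(-5) + 14 = 5*(-5) + 14 = -25 + 14 = -11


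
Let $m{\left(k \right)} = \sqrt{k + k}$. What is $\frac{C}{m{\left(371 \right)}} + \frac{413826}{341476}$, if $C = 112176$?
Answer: $\frac{206913}{170738} + \frac{56088 \sqrt{742}}{371} \approx 4119.3$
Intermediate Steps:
$m{\left(k \right)} = \sqrt{2} \sqrt{k}$ ($m{\left(k \right)} = \sqrt{2 k} = \sqrt{2} \sqrt{k}$)
$\frac{C}{m{\left(371 \right)}} + \frac{413826}{341476} = \frac{112176}{\sqrt{2} \sqrt{371}} + \frac{413826}{341476} = \frac{112176}{\sqrt{742}} + 413826 \cdot \frac{1}{341476} = 112176 \frac{\sqrt{742}}{742} + \frac{206913}{170738} = \frac{56088 \sqrt{742}}{371} + \frac{206913}{170738} = \frac{206913}{170738} + \frac{56088 \sqrt{742}}{371}$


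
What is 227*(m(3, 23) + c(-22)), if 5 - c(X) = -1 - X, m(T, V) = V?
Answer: 1589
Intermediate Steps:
c(X) = 6 + X (c(X) = 5 - (-1 - X) = 5 + (1 + X) = 6 + X)
227*(m(3, 23) + c(-22)) = 227*(23 + (6 - 22)) = 227*(23 - 16) = 227*7 = 1589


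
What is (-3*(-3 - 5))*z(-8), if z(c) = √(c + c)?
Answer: 96*I ≈ 96.0*I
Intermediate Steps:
z(c) = √2*√c (z(c) = √(2*c) = √2*√c)
(-3*(-3 - 5))*z(-8) = (-3*(-3 - 5))*(√2*√(-8)) = (-3*(-8))*(√2*(2*I*√2)) = 24*(4*I) = 96*I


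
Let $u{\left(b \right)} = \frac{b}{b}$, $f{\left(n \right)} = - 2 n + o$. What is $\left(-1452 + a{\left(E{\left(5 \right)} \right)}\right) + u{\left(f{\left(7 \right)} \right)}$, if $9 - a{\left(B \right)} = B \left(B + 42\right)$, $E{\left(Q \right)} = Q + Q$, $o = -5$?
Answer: $-1962$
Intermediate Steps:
$f{\left(n \right)} = -5 - 2 n$ ($f{\left(n \right)} = - 2 n - 5 = -5 - 2 n$)
$E{\left(Q \right)} = 2 Q$
$a{\left(B \right)} = 9 - B \left(42 + B\right)$ ($a{\left(B \right)} = 9 - B \left(B + 42\right) = 9 - B \left(42 + B\right)$)
$u{\left(b \right)} = 1$
$\left(-1452 + a{\left(E{\left(5 \right)} \right)}\right) + u{\left(f{\left(7 \right)} \right)} = \left(-1452 - \left(-9 + \left(2 \cdot 5\right)^{2} + 42 \cdot 2 \cdot 5\right)\right) + 1 = \left(-1452 - 511\right) + 1 = -1963 + 1 = -1962$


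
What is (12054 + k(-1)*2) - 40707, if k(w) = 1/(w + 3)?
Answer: -28652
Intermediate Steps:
k(w) = 1/(3 + w)
(12054 + k(-1)*2) - 40707 = (12054 + 2/(3 - 1)) - 40707 = (12054 + 2/2) - 40707 = (12054 + (1/2)*2) - 40707 = (12054 + 1) - 40707 = 12055 - 40707 = -28652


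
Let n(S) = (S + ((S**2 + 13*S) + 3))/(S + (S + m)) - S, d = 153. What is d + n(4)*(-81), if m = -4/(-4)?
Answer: -198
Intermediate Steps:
m = 1 (m = -4*(-1/4) = 1)
n(S) = -S + (3 + S**2 + 14*S)/(1 + 2*S) (n(S) = (S + ((S**2 + 13*S) + 3))/(S + (S + 1)) - S = (S + (3 + S**2 + 13*S))/(S + (1 + S)) - S = (3 + S**2 + 14*S)/(1 + 2*S) - S = -S + (3 + S**2 + 14*S)/(1 + 2*S))
d + n(4)*(-81) = 153 + ((3 - 1*4**2 + 13*4)/(1 + 2*4))*(-81) = 153 + ((3 - 1*16 + 52)/(1 + 8))*(-81) = 153 + ((3 - 16 + 52)/9)*(-81) = 153 + ((1/9)*39)*(-81) = 153 + (13/3)*(-81) = 153 - 351 = -198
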